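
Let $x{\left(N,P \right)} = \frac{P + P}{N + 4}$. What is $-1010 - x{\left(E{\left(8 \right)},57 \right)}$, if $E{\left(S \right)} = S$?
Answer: $- \frac{2039}{2} \approx -1019.5$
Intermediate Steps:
$x{\left(N,P \right)} = \frac{2 P}{4 + N}$
$-1010 - x{\left(E{\left(8 \right)},57 \right)} = -1010 - 2 \cdot 57 \frac{1}{4 + 8} = -1010 - 2 \cdot 57 \cdot \frac{1}{12} = -1010 - \frac{19}{2} = - \frac{2039}{2}$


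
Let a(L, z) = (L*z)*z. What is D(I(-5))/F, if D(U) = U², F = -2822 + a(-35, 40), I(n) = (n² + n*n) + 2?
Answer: -1352/29411 ≈ -0.045969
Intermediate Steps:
a(L, z) = L*z²
I(n) = 2 + 2*n² (I(n) = (n² + n²) + 2 = 2*n² + 2 = 2 + 2*n²)
F = -58822 (F = -2822 - 35*40² = -2822 - 35*1600 = -2822 - 56000 = -58822)
D(I(-5))/F = (2 + 2*(-5)²)²/(-58822) = (2 + 2*25)²*(-1/58822) = (2 + 50)²*(-1/58822) = 52²*(-1/58822) = 2704*(-1/58822) = -1352/29411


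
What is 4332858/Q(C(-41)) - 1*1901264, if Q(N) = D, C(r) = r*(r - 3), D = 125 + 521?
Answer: -35996579/19 ≈ -1.8946e+6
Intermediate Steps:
D = 646
C(r) = r*(-3 + r)
Q(N) = 646
4332858/Q(C(-41)) - 1*1901264 = 4332858/646 - 1*1901264 = 4332858*(1/646) - 1901264 = 127437/19 - 1901264 = -35996579/19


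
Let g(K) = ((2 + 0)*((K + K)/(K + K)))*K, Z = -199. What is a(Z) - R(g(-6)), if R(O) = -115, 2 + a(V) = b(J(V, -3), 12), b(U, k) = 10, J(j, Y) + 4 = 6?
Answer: 123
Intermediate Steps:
J(j, Y) = 2 (J(j, Y) = -4 + 6 = 2)
a(V) = 8 (a(V) = -2 + 10 = 8)
g(K) = 2*K (g(K) = (2*((2*K)/((2*K))))*K = (2*((2*K)*(1/(2*K))))*K = (2*1)*K = 2*K)
a(Z) - R(g(-6)) = 8 - 1*(-115) = 8 + 115 = 123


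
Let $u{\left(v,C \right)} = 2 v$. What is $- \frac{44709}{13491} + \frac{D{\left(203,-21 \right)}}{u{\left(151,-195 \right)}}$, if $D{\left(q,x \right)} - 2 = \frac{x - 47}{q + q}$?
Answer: $- \frac{455985217}{137846541} \approx -3.3079$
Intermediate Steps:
$D{\left(q,x \right)} = 2 + \frac{-47 + x}{2 q}$ ($D{\left(q,x \right)} = 2 + \frac{x - 47}{q + q} = 2 + \frac{-47 + x}{2 q}$)
$- \frac{44709}{13491} + \frac{D{\left(203,-21 \right)}}{u{\left(151,-195 \right)}} = - \frac{44709}{13491} + \frac{\frac{1}{2} \cdot \frac{1}{203} \left(-47 - 21 + 4 \cdot 203\right)}{2 \cdot 151} = \left(-44709\right) \frac{1}{13491} + \frac{\frac{1}{2} \cdot \frac{1}{203} \left(-47 - 21 + 812\right)}{302} = - \frac{14903}{4497} + \frac{1}{2} \cdot \frac{1}{203} \cdot 744 \cdot \frac{1}{302} = - \frac{14903}{4497} + \frac{372}{203} \cdot \frac{1}{302} = - \frac{14903}{4497} + \frac{186}{30653} = - \frac{455985217}{137846541}$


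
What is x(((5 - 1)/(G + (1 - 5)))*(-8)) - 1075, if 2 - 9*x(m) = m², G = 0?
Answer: -9737/9 ≈ -1081.9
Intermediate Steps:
x(m) = 2/9 - m²/9
x(((5 - 1)/(G + (1 - 5)))*(-8)) - 1075 = (2/9 - 64*(5 - 1)²/(0 + (1 - 5))²/9) - 1075 = (2/9 - 1024/(0 - 4)²/9) - 1075 = (2/9 - ((4/(-4))*(-8))²/9) - 1075 = (2/9 - ((4*(-¼))*(-8))²/9) - 1075 = (2/9 - (-1*(-8))²/9) - 1075 = (2/9 - ⅑*8²) - 1075 = (2/9 - ⅑*64) - 1075 = (2/9 - 64/9) - 1075 = -62/9 - 1075 = -9737/9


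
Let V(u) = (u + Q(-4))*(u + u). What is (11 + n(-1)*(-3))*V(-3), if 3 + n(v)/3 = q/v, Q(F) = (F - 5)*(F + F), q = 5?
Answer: -34362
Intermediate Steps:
Q(F) = 2*F*(-5 + F) (Q(F) = (-5 + F)*(2*F) = 2*F*(-5 + F))
n(v) = -9 + 15/v (n(v) = -9 + 3*(5/v) = -9 + 15/v)
V(u) = 2*u*(72 + u) (V(u) = (u + 2*(-4)*(-5 - 4))*(u + u) = (u + 2*(-4)*(-9))*(2*u) = (u + 72)*(2*u) = (72 + u)*(2*u) = 2*u*(72 + u))
(11 + n(-1)*(-3))*V(-3) = (11 + (-9 + 15/(-1))*(-3))*(2*(-3)*(72 - 3)) = (11 + (-9 + 15*(-1))*(-3))*(2*(-3)*69) = (11 + (-9 - 15)*(-3))*(-414) = (11 - 24*(-3))*(-414) = (11 + 72)*(-414) = 83*(-414) = -34362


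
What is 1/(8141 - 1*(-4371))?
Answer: 1/12512 ≈ 7.9923e-5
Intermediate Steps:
1/(8141 - 1*(-4371)) = 1/(8141 + 4371) = 1/12512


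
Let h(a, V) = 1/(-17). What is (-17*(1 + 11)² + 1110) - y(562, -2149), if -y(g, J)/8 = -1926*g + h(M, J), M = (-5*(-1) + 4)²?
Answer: -147230786/17 ≈ -8.6606e+6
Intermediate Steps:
M = 81 (M = (5 + 4)² = 9² = 81)
h(a, V) = -1/17
y(g, J) = 8/17 + 15408*g (y(g, J) = -8*(-1926*g - 1/17) = -8*(-1/17 - 1926*g) = 8/17 + 15408*g)
(-17*(1 + 11)² + 1110) - y(562, -2149) = (-17*(1 + 11)² + 1110) - (8/17 + 15408*562) = (-17*12² + 1110) - (8/17 + 8659296) = (-17*144 + 1110) - 1*147208040/17 = (-2448 + 1110) - 147208040/17 = -1338 - 147208040/17 = -147230786/17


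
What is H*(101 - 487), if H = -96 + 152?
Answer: -21616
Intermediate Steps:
H = 56
H*(101 - 487) = 56*(101 - 487) = 56*(-386) = -21616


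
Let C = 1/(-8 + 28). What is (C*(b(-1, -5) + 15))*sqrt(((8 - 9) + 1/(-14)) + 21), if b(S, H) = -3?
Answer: 9*sqrt(434)/70 ≈ 2.6785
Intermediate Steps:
C = 1/20 ≈ 0.050000
(C*(b(-1, -5) + 15))*sqrt(((8 - 9) + 1/(-14)) + 21) = ((-3 + 15)/20)*sqrt(((8 - 9) + 1/(-14)) + 21) = ((1/20)*12)*sqrt((-1 - 1/14) + 21) = 3*sqrt(-15/14 + 21)/5 = 3*sqrt(279/14)/5 = 3*(3*sqrt(434)/14)/5 = 9*sqrt(434)/70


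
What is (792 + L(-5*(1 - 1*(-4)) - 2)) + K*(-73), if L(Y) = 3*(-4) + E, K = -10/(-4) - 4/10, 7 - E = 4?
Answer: 6297/10 ≈ 629.70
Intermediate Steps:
E = 3 (E = 7 - 1*4 = 7 - 4 = 3)
K = 21/10 (K = -10*(-1/4) - 4*1/10 = 5/2 - 2/5 = 21/10 ≈ 2.1000)
L(Y) = -9 (L(Y) = 3*(-4) + 3 = -12 + 3 = -9)
(792 + L(-5*(1 - 1*(-4)) - 2)) + K*(-73) = (792 - 9) + (21/10)*(-73) = 783 - 1533/10 = 6297/10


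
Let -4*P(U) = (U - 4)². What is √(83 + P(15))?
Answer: √211/2 ≈ 7.2629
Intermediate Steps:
P(U) = -(-4 + U)²/4 (P(U) = -(U - 4)²/4 = -(-4 + U)²/4)
√(83 + P(15)) = √(83 - (-4 + 15)²/4) = √(83 - ¼*11²) = √(83 - ¼*121) = √(83 - 121/4) = √(211/4) = √211/2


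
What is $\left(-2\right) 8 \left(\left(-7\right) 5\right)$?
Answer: $560$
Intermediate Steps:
$\left(-2\right) 8 \left(\left(-7\right) 5\right) = \left(-16\right) \left(-35\right) = 560$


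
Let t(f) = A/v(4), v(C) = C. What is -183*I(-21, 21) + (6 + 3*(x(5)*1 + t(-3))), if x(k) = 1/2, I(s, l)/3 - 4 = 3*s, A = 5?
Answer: 129609/4 ≈ 32402.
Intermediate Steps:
I(s, l) = 12 + 9*s (I(s, l) = 12 + 3*(3*s) = 12 + 9*s)
t(f) = 5/4
x(k) = ½
-183*I(-21, 21) + (6 + 3*(x(5)*1 + t(-3))) = -183*(12 + 9*(-21)) + (6 + 3*((½)*1 + 5/4)) = -183*(12 - 189) + (6 + 3*(½ + 5/4)) = -183*(-177) + (6 + 3*(7/4)) = 32391 + (6 + 21/4) = 32391 + 45/4 = 129609/4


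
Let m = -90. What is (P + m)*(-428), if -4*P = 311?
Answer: 71797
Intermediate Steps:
P = -311/4 (P = -¼*311 = -311/4 ≈ -77.750)
(P + m)*(-428) = (-311/4 - 90)*(-428) = -671/4*(-428) = 71797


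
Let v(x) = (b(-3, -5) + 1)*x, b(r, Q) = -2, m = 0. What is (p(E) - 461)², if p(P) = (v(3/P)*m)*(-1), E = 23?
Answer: 212521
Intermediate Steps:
v(x) = -x (v(x) = (-2 + 1)*x = -x)
p(P) = 0 (p(P) = (-3/P*0)*(-1) = 0*(-1) = 0)
(p(E) - 461)² = (0 - 461)² = (-461)² = 212521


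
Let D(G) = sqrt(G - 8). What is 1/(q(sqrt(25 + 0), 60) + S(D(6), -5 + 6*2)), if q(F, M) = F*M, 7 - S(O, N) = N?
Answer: 1/300 ≈ 0.0033333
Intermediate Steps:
D(G) = sqrt(-8 + G)
S(O, N) = 7 - N
1/(q(sqrt(25 + 0), 60) + S(D(6), -5 + 6*2)) = 1/(sqrt(25 + 0)*60 + (7 - (-5 + 6*2))) = 1/(sqrt(25)*60 + (7 - (-5 + 12))) = 1/(5*60 + (7 - 1*7)) = 1/(300 + (7 - 7)) = 1/(300 + 0) = 1/300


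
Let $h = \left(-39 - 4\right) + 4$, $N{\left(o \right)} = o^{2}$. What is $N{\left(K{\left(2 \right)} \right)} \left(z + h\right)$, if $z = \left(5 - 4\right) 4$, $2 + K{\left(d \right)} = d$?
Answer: $0$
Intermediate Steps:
$K{\left(d \right)} = -2 + d$
$z = 4$ ($z = 1 \cdot 4 = 4$)
$h = -39$ ($h = -43 + 4 = -39$)
$N{\left(K{\left(2 \right)} \right)} \left(z + h\right) = \left(-2 + 2\right)^{2} \left(4 - 39\right) = 0^{2} \left(-35\right) = 0 \left(-35\right) = 0$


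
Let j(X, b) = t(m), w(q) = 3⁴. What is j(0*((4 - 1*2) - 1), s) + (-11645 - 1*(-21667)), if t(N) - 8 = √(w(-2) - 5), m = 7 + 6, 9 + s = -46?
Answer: 10030 + 2*√19 ≈ 10039.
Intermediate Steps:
s = -55 (s = -9 - 46 = -55)
w(q) = 81
m = 13
t(N) = 8 + 2*√19 (t(N) = 8 + √(81 - 5) = 8 + √76 = 8 + 2*√19)
j(X, b) = 8 + 2*√19
j(0*((4 - 1*2) - 1), s) + (-11645 - 1*(-21667)) = (8 + 2*√19) + (-11645 - 1*(-21667)) = (8 + 2*√19) + (-11645 + 21667) = (8 + 2*√19) + 10022 = 10030 + 2*√19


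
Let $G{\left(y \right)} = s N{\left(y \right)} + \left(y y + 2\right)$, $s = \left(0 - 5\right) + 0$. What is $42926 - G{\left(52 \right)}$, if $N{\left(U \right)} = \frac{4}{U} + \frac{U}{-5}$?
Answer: $\frac{522189}{13} \approx 40168.0$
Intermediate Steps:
$s = -5$ ($s = -5 + 0 = -5$)
$N{\left(U \right)} = \frac{4}{U} - \frac{U}{5}$ ($N{\left(U \right)} = \frac{4}{U} + U \left(- \frac{1}{5}\right) = \frac{4}{U} - \frac{U}{5}$)
$G{\left(y \right)} = 2 + y + y^{2} - \frac{20}{y}$ ($G{\left(y \right)} = - 5 \left(\frac{4}{y} - \frac{y}{5}\right) + \left(y y + 2\right) = \left(y - \frac{20}{y}\right) + \left(y^{2} + 2\right) = \left(y - \frac{20}{y}\right) + \left(2 + y^{2}\right) = 2 + y + y^{2} - \frac{20}{y}$)
$42926 - G{\left(52 \right)} = 42926 - \left(2 + 52 + 52^{2} - \frac{20}{52}\right) = 42926 - \left(2 + 52 + 2704 - \frac{5}{13}\right) = 42926 - \frac{35849}{13} = \frac{522189}{13}$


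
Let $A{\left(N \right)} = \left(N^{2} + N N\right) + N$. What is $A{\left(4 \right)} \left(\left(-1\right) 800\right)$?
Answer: $-28800$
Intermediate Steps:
$A{\left(N \right)} = N + 2 N^{2}$ ($A{\left(N \right)} = \left(N^{2} + N^{2}\right) + N = 2 N^{2} + N = N + 2 N^{2}$)
$A{\left(4 \right)} \left(\left(-1\right) 800\right) = 4 \left(1 + 2 \cdot 4\right) \left(\left(-1\right) 800\right) = 4 \left(1 + 8\right) \left(-800\right) = 4 \cdot 9 \left(-800\right) = 36 \left(-800\right) = -28800$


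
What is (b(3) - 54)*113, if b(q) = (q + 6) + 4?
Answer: -4633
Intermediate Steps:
b(q) = 10 + q (b(q) = (6 + q) + 4 = 10 + q)
(b(3) - 54)*113 = ((10 + 3) - 54)*113 = (13 - 54)*113 = -41*113 = -4633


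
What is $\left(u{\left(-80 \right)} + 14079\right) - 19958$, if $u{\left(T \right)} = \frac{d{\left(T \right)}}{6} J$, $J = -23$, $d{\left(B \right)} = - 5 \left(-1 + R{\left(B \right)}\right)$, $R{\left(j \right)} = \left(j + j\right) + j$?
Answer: $- \frac{62989}{6} \approx -10498.0$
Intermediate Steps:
$R{\left(j \right)} = 3 j$ ($R{\left(j \right)} = 2 j + j = 3 j$)
$d{\left(B \right)} = 5 - 15 B$ ($d{\left(B \right)} = - 5 \left(-1 + 3 B\right) = 5 - 15 B$)
$u{\left(T \right)} = - \frac{115}{6} + \frac{115 T}{2}$ ($u{\left(T \right)} = \frac{5 - 15 T}{6} \left(-23\right) = \left(5 - 15 T\right) \frac{1}{6} \left(-23\right) = \left(\frac{5}{6} - \frac{5 T}{2}\right) \left(-23\right) = - \frac{115}{6} + \frac{115 T}{2}$)
$\left(u{\left(-80 \right)} + 14079\right) - 19958 = \left(\left(- \frac{115}{6} + \frac{115}{2} \left(-80\right)\right) + 14079\right) - 19958 = \left(\left(- \frac{115}{6} - 4600\right) + 14079\right) - 19958 = \left(- \frac{27715}{6} + 14079\right) - 19958 = \frac{56759}{6} - 19958 = - \frac{62989}{6}$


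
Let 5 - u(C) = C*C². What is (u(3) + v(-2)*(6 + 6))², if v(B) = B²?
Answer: 676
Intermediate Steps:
u(C) = 5 - C³ (u(C) = 5 - C*C² = 5 - C³)
(u(3) + v(-2)*(6 + 6))² = ((5 - 1*3³) + (-2)²*(6 + 6))² = ((5 - 1*27) + 4*12)² = ((5 - 27) + 48)² = (-22 + 48)² = 26² = 676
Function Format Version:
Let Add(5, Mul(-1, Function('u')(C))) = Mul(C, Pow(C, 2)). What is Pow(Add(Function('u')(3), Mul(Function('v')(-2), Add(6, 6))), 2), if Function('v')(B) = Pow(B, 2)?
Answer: 676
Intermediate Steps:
Function('u')(C) = Add(5, Mul(-1, Pow(C, 3))) (Function('u')(C) = Add(5, Mul(-1, Mul(C, Pow(C, 2)))) = Add(5, Mul(-1, Pow(C, 3))))
Pow(Add(Function('u')(3), Mul(Function('v')(-2), Add(6, 6))), 2) = Pow(Add(Add(5, Mul(-1, Pow(3, 3))), Mul(Pow(-2, 2), Add(6, 6))), 2) = Pow(Add(Add(5, Mul(-1, 27)), Mul(4, 12)), 2) = Pow(Add(Add(5, -27), 48), 2) = Pow(Add(-22, 48), 2) = Pow(26, 2) = 676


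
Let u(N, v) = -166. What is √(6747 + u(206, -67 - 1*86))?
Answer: √6581 ≈ 81.123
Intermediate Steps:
√(6747 + u(206, -67 - 1*86)) = √(6747 - 166) = √6581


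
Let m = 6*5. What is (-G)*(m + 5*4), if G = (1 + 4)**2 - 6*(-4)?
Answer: -2450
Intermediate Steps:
m = 30
G = 49 (G = 5**2 - 1*(-24) = 25 + 24 = 49)
(-G)*(m + 5*4) = (-1*49)*(30 + 5*4) = -49*(30 + 20) = -49*50 = -2450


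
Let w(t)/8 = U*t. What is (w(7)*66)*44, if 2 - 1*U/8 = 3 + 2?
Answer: -3902976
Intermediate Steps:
U = -24 (U = 16 - 8*(3 + 2) = 16 - 8*5 = 16 - 40 = -24)
w(t) = -192*t (w(t) = 8*(-24*t) = -192*t)
(w(7)*66)*44 = (-192*7*66)*44 = -1344*66*44 = -88704*44 = -3902976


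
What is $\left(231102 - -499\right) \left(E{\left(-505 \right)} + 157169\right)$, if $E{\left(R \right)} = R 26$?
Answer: $33359576439$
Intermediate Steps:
$E{\left(R \right)} = 26 R$
$\left(231102 - -499\right) \left(E{\left(-505 \right)} + 157169\right) = \left(231102 - -499\right) \left(26 \left(-505\right) + 157169\right) = \left(231102 + 499\right) \left(-13130 + 157169\right) = 231601 \cdot 144039 = 33359576439$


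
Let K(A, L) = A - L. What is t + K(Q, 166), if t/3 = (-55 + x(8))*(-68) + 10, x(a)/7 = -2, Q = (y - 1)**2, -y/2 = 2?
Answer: 13965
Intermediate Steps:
y = -4 (y = -2*2 = -4)
Q = 25 (Q = (-4 - 1)**2 = (-5)**2 = 25)
x(a) = -14 (x(a) = 7*(-2) = -14)
t = 14106 (t = 3*((-55 - 14)*(-68) + 10) = 3*(-69*(-68) + 10) = 3*(4692 + 10) = 3*4702 = 14106)
t + K(Q, 166) = 14106 + (25 - 1*166) = 14106 + (25 - 166) = 14106 - 141 = 13965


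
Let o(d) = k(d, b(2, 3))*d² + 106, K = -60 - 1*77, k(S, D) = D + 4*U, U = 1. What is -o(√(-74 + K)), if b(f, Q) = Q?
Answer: 1371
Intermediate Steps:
k(S, D) = 4 + D (k(S, D) = D + 4*1 = D + 4 = 4 + D)
K = -137 (K = -60 - 77 = -137)
o(d) = 106 + 7*d² (o(d) = (4 + 3)*d² + 106 = 7*d² + 106 = 106 + 7*d²)
-o(√(-74 + K)) = -(106 + 7*(√(-74 - 137))²) = -(106 + 7*(√(-211))²) = -(106 + 7*(I*√211)²) = -(106 + 7*(-211)) = -(106 - 1477) = -1*(-1371) = 1371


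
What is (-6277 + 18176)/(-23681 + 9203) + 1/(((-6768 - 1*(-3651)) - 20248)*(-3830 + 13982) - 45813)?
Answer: -313667283765/381651812006 ≈ -0.82187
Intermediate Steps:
(-6277 + 18176)/(-23681 + 9203) + 1/(((-6768 - 1*(-3651)) - 20248)*(-3830 + 13982) - 45813) = 11899/(-14478) + 1/(((-6768 + 3651) - 20248)*10152 - 45813) = 11899*(-1/14478) + 1/((-3117 - 20248)*10152 - 45813) = -11899/14478 + 1/(-23365*10152 - 45813) = -11899/14478 + 1/(-237201480 - 45813) = -11899/14478 + 1/(-237247293) = -11899/14478 - 1/237247293 = -313667283765/381651812006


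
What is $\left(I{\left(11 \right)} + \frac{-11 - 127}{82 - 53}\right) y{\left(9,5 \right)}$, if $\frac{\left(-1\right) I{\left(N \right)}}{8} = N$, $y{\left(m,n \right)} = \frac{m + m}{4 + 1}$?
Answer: $- \frac{9684}{29} \approx -333.93$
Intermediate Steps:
$y{\left(m,n \right)} = \frac{2 m}{5}$
$I{\left(N \right)} = - 8 N$
$\left(I{\left(11 \right)} + \frac{-11 - 127}{82 - 53}\right) y{\left(9,5 \right)} = \left(\left(-8\right) 11 + \frac{-11 - 127}{82 - 53}\right) \frac{2}{5} \cdot 9 = \left(-88 - \frac{138}{29}\right) \frac{18}{5} = \left(- \frac{2690}{29}\right) \frac{18}{5} = - \frac{9684}{29}$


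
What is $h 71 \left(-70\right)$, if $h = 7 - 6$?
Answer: $-4970$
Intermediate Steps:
$h = 1$ ($h = 7 - 6 = 1$)
$h 71 \left(-70\right) = 1 \cdot 71 \left(-70\right) = 71 \left(-70\right) = -4970$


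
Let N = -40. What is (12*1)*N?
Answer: -480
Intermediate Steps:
(12*1)*N = (12*1)*(-40) = 12*(-40) = -480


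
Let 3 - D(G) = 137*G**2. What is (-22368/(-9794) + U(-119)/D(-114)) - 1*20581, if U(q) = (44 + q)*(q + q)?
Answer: -59807668955109/2906286251 ≈ -20579.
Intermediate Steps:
D(G) = 3 - 137*G**2
U(q) = 2*q*(44 + q) (U(q) = (44 + q)*(2*q) = 2*q*(44 + q))
(-22368/(-9794) + U(-119)/D(-114)) - 1*20581 = (-22368/(-9794) + (2*(-119)*(44 - 119))/(3 - 137*(-114)**2)) - 1*20581 = (-22368*(-1/9794) + (2*(-119)*(-75))/(3 - 137*12996)) - 20581 = (11184/4897 + 17850/(3 - 1780452)) - 20581 = (11184/4897 + 17850/(-1780449)) - 20581 = (11184/4897 + 17850*(-1/1780449)) - 20581 = (11184/4897 - 5950/593483) - 20581 = 6608376722/2906286251 - 20581 = -59807668955109/2906286251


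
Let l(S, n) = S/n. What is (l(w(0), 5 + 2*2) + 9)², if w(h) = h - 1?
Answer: 6400/81 ≈ 79.012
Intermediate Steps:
w(h) = -1 + h
(l(w(0), 5 + 2*2) + 9)² = ((-1 + 0)/(5 + 2*2) + 9)² = (-1/(5 + 4) + 9)² = (-1/9 + 9)² = (-1*⅑ + 9)² = (-⅑ + 9)² = (80/9)² = 6400/81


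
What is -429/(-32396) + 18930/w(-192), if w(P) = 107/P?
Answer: -9057319989/266644 ≈ -33968.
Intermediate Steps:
-429/(-32396) + 18930/w(-192) = -429/(-32396) + 18930/((107/(-192))) = -429*(-1/32396) + 18930/((107*(-1/192))) = 33/2492 + 18930/(-107/192) = 33/2492 + 18930*(-192/107) = 33/2492 - 3634560/107 = -9057319989/266644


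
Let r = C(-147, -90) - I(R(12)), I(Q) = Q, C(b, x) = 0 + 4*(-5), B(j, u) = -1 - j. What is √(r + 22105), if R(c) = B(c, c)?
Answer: √22098 ≈ 148.65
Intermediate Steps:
C(b, x) = -20 (C(b, x) = 0 - 20 = -20)
R(c) = -1 - c
r = -7 (r = -20 - (-1 - 1*12) = -20 - (-1 - 12) = -20 - 1*(-13) = -20 + 13 = -7)
√(r + 22105) = √(-7 + 22105) = √22098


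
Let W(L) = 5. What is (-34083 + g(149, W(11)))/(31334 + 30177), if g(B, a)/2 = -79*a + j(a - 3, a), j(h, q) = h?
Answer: -34869/61511 ≈ -0.56687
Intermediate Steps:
g(B, a) = -6 - 156*a (g(B, a) = 2*(-79*a + (a - 3)) = 2*(-79*a + (-3 + a)) = 2*(-3 - 78*a) = -6 - 156*a)
(-34083 + g(149, W(11)))/(31334 + 30177) = (-34083 + (-6 - 156*5))/(31334 + 30177) = (-34083 + (-6 - 780))/61511 = (-34083 - 786)*(1/61511) = -34869*1/61511 = -34869/61511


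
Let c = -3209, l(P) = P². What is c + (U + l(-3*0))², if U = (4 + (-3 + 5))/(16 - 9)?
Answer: -157205/49 ≈ -3208.3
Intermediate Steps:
U = 6/7 (U = (4 + 2)/7 = 6*(⅐) = 6/7 ≈ 0.85714)
c + (U + l(-3*0))² = -3209 + (6/7 + (-3*0)²)² = -3209 + (6/7 + 0²)² = -3209 + (6/7 + 0)² = -3209 + (6/7)² = -3209 + 36/49 = -157205/49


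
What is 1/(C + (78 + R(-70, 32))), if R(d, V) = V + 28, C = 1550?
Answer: 1/1688 ≈ 0.00059242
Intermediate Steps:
R(d, V) = 28 + V
1/(C + (78 + R(-70, 32))) = 1/(1550 + (78 + (28 + 32))) = 1/(1550 + (78 + 60)) = 1/(1550 + 138) = 1/1688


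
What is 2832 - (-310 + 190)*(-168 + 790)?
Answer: 77472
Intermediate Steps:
2832 - (-310 + 190)*(-168 + 790) = 2832 - (-120)*622 = 2832 - 1*(-74640) = 2832 + 74640 = 77472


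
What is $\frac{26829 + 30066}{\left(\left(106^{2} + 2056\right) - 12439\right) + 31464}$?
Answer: $\frac{56895}{32317} \approx 1.7605$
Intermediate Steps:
$\frac{26829 + 30066}{\left(\left(106^{2} + 2056\right) - 12439\right) + 31464} = \frac{56895}{\left(\left(11236 + 2056\right) - 12439\right) + 31464} = \frac{56895}{\left(13292 - 12439\right) + 31464} = \frac{56895}{853 + 31464} = \frac{56895}{32317}$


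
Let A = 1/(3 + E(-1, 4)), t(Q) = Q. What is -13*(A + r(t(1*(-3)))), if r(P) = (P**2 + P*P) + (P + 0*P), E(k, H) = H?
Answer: -1378/7 ≈ -196.86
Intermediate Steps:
A = 1/7 (A = 1/(3 + 4) = 1/7 ≈ 0.14286)
r(P) = P + 2*P**2 (r(P) = (P**2 + P**2) + (P + 0) = 2*P**2 + P = P + 2*P**2)
-13*(A + r(t(1*(-3)))) = -13*(1/7 + (1*(-3))*(1 + 2*(1*(-3)))) = -13*(1/7 - 3*(1 + 2*(-3))) = -13*(1/7 - 3*(1 - 6)) = -13*(1/7 - 3*(-5)) = -13*(1/7 + 15) = -13*106/7 = -1378/7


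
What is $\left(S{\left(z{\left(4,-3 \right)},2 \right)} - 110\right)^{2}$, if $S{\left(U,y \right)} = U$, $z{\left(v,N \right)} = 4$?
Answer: $11236$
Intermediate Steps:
$\left(S{\left(z{\left(4,-3 \right)},2 \right)} - 110\right)^{2} = \left(4 - 110\right)^{2} = \left(-106\right)^{2} = 11236$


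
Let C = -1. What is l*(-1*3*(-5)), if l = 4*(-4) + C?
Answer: -255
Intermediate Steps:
l = -17 (l = 4*(-4) - 1 = -16 - 1 = -17)
l*(-1*3*(-5)) = -17*(-1*3)*(-5) = -(-51)*(-5) = -17*15 = -255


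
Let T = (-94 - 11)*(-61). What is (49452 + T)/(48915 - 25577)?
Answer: 55857/23338 ≈ 2.3934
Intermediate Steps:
T = 6405 (T = -105*(-61) = 6405)
(49452 + T)/(48915 - 25577) = (49452 + 6405)/(48915 - 25577) = 55857/23338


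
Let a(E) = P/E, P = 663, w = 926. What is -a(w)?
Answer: -663/926 ≈ -0.71598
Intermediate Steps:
a(E) = 663/E
-a(w) = -663/926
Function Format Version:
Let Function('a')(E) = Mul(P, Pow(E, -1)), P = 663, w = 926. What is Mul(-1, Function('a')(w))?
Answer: Rational(-663, 926) ≈ -0.71598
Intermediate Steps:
Function('a')(E) = Mul(663, Pow(E, -1))
Mul(-1, Function('a')(w)) = Mul(-1, Mul(663, Pow(926, -1))) = Mul(-1, Mul(663, Rational(1, 926))) = Mul(-1, Rational(663, 926)) = Rational(-663, 926)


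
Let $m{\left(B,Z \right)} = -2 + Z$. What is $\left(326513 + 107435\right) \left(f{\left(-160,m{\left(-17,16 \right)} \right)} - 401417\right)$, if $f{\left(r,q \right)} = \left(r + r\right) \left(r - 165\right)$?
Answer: $-129063512316$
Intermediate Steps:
$f{\left(r,q \right)} = 2 r \left(-165 + r\right)$
$\left(326513 + 107435\right) \left(f{\left(-160,m{\left(-17,16 \right)} \right)} - 401417\right) = \left(326513 + 107435\right) \left(2 \left(-160\right) \left(-165 - 160\right) - 401417\right) = 433948 \left(2 \left(-160\right) \left(-325\right) - 401417\right) = 433948 \left(104000 - 401417\right) = 433948 \left(-297417\right) = -129063512316$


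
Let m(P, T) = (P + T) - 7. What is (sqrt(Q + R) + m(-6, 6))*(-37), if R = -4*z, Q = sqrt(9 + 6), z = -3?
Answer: 259 - 37*sqrt(12 + sqrt(15)) ≈ 111.59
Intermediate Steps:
m(P, T) = -7 + P + T
Q = sqrt(15) ≈ 3.8730
R = 12 (R = -4*(-3) = 12)
(sqrt(Q + R) + m(-6, 6))*(-37) = (sqrt(sqrt(15) + 12) + (-7 - 6 + 6))*(-37) = (sqrt(12 + sqrt(15)) - 7)*(-37) = (-7 + sqrt(12 + sqrt(15)))*(-37) = 259 - 37*sqrt(12 + sqrt(15))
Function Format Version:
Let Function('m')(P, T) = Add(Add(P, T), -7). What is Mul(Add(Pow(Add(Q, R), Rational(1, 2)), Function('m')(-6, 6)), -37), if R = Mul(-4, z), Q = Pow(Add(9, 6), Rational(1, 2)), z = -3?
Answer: Add(259, Mul(-37, Pow(Add(12, Pow(15, Rational(1, 2))), Rational(1, 2)))) ≈ 111.59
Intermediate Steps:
Function('m')(P, T) = Add(-7, P, T)
Q = Pow(15, Rational(1, 2)) ≈ 3.8730
R = 12 (R = Mul(-4, -3) = 12)
Mul(Add(Pow(Add(Q, R), Rational(1, 2)), Function('m')(-6, 6)), -37) = Mul(Add(Pow(Add(Pow(15, Rational(1, 2)), 12), Rational(1, 2)), Add(-7, -6, 6)), -37) = Mul(Add(Pow(Add(12, Pow(15, Rational(1, 2))), Rational(1, 2)), -7), -37) = Mul(Add(-7, Pow(Add(12, Pow(15, Rational(1, 2))), Rational(1, 2))), -37) = Add(259, Mul(-37, Pow(Add(12, Pow(15, Rational(1, 2))), Rational(1, 2))))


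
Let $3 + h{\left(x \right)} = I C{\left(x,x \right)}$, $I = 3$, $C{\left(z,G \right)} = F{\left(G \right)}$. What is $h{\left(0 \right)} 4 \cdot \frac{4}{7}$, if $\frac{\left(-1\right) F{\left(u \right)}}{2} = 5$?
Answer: $- \frac{528}{7} \approx -75.429$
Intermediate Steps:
$F{\left(u \right)} = -10$ ($F{\left(u \right)} = \left(-2\right) 5 = -10$)
$C{\left(z,G \right)} = -10$
$h{\left(x \right)} = -33$ ($h{\left(x \right)} = -3 + 3 \left(-10\right) = -3 - 30 = -33$)
$h{\left(0 \right)} 4 \cdot \frac{4}{7} = \left(-33\right) 4 \cdot \frac{4}{7} = - 132 \cdot 4 \cdot \frac{1}{7} = \left(-132\right) \frac{4}{7} = - \frac{528}{7}$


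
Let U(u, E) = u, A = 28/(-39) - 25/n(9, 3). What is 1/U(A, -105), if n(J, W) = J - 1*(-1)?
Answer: -78/251 ≈ -0.31076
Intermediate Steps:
n(J, W) = 1 + J (n(J, W) = J + 1 = 1 + J)
A = -251/78 (A = 28/(-39) - 25/(1 + 9) = 28*(-1/39) - 25/10 = -28/39 - 25*⅒ = -28/39 - 5/2 = -251/78 ≈ -3.2179)
1/U(A, -105) = 1/(-251/78) = -78/251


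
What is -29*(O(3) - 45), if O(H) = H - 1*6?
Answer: 1392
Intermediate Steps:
O(H) = -6 + H (O(H) = H - 6 = -6 + H)
-29*(O(3) - 45) = -29*((-6 + 3) - 45) = -29*(-3 - 45) = -29*(-48) = 1392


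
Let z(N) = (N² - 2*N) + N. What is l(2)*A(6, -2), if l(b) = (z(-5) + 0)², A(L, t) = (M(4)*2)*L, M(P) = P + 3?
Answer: 75600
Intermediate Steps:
z(N) = N² - N
M(P) = 3 + P
A(L, t) = 14*L (A(L, t) = ((3 + 4)*2)*L = (7*2)*L = 14*L)
l(b) = 900 (l(b) = (-5*(-1 - 5) + 0)² = (-5*(-6) + 0)² = (30 + 0)² = 30² = 900)
l(2)*A(6, -2) = 900*(14*6) = 900*84 = 75600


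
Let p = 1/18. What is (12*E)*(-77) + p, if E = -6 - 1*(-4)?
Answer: 33265/18 ≈ 1848.1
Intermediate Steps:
E = -2 (E = -6 + 4 = -2)
p = 1/18 ≈ 0.055556
(12*E)*(-77) + p = (12*(-2))*(-77) + 1/18 = -24*(-77) + 1/18 = 1848 + 1/18 = 33265/18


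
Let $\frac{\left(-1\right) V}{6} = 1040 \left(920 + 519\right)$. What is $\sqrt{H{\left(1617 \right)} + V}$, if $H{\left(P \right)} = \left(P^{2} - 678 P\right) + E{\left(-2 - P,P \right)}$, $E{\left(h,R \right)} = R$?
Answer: $6 i \sqrt{207205} \approx 2731.2 i$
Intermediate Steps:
$H{\left(P \right)} = P^{2} - 677 P$ ($H{\left(P \right)} = \left(P^{2} - 678 P\right) + P = P^{2} - 677 P$)
$V = -8979360$ ($V = - 6 \cdot 1040 \left(920 + 519\right) = - 6 \cdot 1040 \cdot 1439 = \left(-6\right) 1496560 = -8979360$)
$\sqrt{H{\left(1617 \right)} + V} = \sqrt{1617 \left(-677 + 1617\right) - 8979360} = \sqrt{1617 \cdot 940 - 8979360} = \sqrt{1519980 - 8979360} = \sqrt{-7459380} = 6 i \sqrt{207205}$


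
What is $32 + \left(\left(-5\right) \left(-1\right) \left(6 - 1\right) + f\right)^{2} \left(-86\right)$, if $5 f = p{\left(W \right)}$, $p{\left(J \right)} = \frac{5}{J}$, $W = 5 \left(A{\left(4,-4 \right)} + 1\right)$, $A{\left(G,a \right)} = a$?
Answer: $- \frac{12022136}{225} \approx -53432.0$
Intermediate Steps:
$W = -15$ ($W = 5 \left(-4 + 1\right) = 5 \left(-3\right) = -15$)
$f = - \frac{1}{15}$ ($f = \frac{5 \frac{1}{-15}}{5} = \frac{5 \left(- \frac{1}{15}\right)}{5} = \frac{1}{5} \left(- \frac{1}{3}\right) = - \frac{1}{15} \approx -0.066667$)
$32 + \left(\left(-5\right) \left(-1\right) \left(6 - 1\right) + f\right)^{2} \left(-86\right) = 32 + \left(\left(-5\right) \left(-1\right) \left(6 - 1\right) - \frac{1}{15}\right)^{2} \left(-86\right) = 32 + \left(5 \cdot 5 - \frac{1}{15}\right)^{2} \left(-86\right) = 32 + \left(25 - \frac{1}{15}\right)^{2} \left(-86\right) = 32 + \left(\frac{374}{15}\right)^{2} \left(-86\right) = 32 + \frac{139876}{225} \left(-86\right) = 32 - \frac{12029336}{225} = - \frac{12022136}{225}$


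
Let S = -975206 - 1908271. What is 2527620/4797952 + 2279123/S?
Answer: -911697155339/3458696059776 ≈ -0.26360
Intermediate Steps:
S = -2883477
2527620/4797952 + 2279123/S = 2527620/4797952 + 2279123/(-2883477) = 2527620*(1/4797952) + 2279123*(-1/2883477) = 631905/1199488 - 2279123/2883477 = -911697155339/3458696059776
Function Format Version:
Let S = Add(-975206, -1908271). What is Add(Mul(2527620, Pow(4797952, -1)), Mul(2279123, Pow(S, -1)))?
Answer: Rational(-911697155339, 3458696059776) ≈ -0.26360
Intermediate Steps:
S = -2883477
Add(Mul(2527620, Pow(4797952, -1)), Mul(2279123, Pow(S, -1))) = Add(Mul(2527620, Pow(4797952, -1)), Mul(2279123, Pow(-2883477, -1))) = Add(Mul(2527620, Rational(1, 4797952)), Mul(2279123, Rational(-1, 2883477))) = Add(Rational(631905, 1199488), Rational(-2279123, 2883477)) = Rational(-911697155339, 3458696059776)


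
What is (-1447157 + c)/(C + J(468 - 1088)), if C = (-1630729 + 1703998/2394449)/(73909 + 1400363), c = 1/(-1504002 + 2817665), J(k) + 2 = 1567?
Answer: -6710931814551744322019520/7252278200701855982011 ≈ -925.36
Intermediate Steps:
J(k) = 1565 (J(k) = -2 + 1567 = 1565)
c = 1/1313663 ≈ 7.6123e-7
C = -3904695719323/3530069116128 (C = (-1630729 + 1703998*(1/2394449))/1474272 = (-1630729 + 1703998/2394449)*(1/1474272) = -3904695719323/2394449*1/1474272 = -3904695719323/3530069116128 ≈ -1.1061)
(-1447157 + c)/(C + J(468 - 1088)) = (-1447157 + 1/1313663)/(-3904695719323/3530069116128 + 1565) = -1901076606090/(1313663*5520653471020997/3530069116128) = -1901076606090/1313663*3530069116128/5520653471020997 = -6710931814551744322019520/7252278200701855982011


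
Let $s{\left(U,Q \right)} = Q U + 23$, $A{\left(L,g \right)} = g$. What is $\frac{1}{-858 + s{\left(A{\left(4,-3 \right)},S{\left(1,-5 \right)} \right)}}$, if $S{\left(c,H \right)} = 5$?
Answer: $- \frac{1}{850} \approx -0.0011765$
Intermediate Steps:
$s{\left(U,Q \right)} = 23 + Q U$
$\frac{1}{-858 + s{\left(A{\left(4,-3 \right)},S{\left(1,-5 \right)} \right)}} = \frac{1}{-858 + \left(23 + 5 \left(-3\right)\right)} = \frac{1}{-858 + \left(23 - 15\right)} = \frac{1}{-858 + 8} = \frac{1}{-850} = - \frac{1}{850}$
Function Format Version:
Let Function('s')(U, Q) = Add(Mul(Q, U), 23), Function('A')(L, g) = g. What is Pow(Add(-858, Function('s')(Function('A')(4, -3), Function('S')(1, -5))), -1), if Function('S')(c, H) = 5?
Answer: Rational(-1, 850) ≈ -0.0011765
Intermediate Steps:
Function('s')(U, Q) = Add(23, Mul(Q, U))
Pow(Add(-858, Function('s')(Function('A')(4, -3), Function('S')(1, -5))), -1) = Pow(Add(-858, Add(23, Mul(5, -3))), -1) = Pow(Add(-858, Add(23, -15)), -1) = Pow(Add(-858, 8), -1) = Pow(-850, -1) = Rational(-1, 850)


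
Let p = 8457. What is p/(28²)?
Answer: 8457/784 ≈ 10.787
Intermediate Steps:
p/(28²) = 8457/(28²) = 8457/784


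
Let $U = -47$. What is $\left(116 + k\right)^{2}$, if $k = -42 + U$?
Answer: $729$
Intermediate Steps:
$k = -89$ ($k = -42 - 47 = -89$)
$\left(116 + k\right)^{2} = \left(116 - 89\right)^{2} = 27^{2} = 729$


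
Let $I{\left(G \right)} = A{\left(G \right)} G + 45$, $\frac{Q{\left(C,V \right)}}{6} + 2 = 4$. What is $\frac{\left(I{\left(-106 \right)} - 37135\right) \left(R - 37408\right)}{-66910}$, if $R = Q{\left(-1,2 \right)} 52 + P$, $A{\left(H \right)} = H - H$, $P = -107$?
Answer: $- \frac{136828719}{6691} \approx -20450.0$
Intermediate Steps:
$Q{\left(C,V \right)} = 12$ ($Q{\left(C,V \right)} = -12 + 6 \cdot 4 = -12 + 24 = 12$)
$A{\left(H \right)} = 0$
$R = 517$ ($R = 12 \cdot 52 - 107 = 624 - 107 = 517$)
$I{\left(G \right)} = 45$ ($I{\left(G \right)} = 0 G + 45 = 0 + 45 = 45$)
$\frac{\left(I{\left(-106 \right)} - 37135\right) \left(R - 37408\right)}{-66910} = \frac{\left(45 - 37135\right) \left(517 - 37408\right)}{-66910} = \left(-37090\right) \left(-36891\right) \left(- \frac{1}{66910}\right) = 1368287190 \left(- \frac{1}{66910}\right) = - \frac{136828719}{6691}$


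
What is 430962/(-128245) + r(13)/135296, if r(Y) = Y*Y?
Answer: -58285761347/17351035520 ≈ -3.3592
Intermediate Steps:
r(Y) = Y²
430962/(-128245) + r(13)/135296 = 430962/(-128245) + 13²/135296 = 430962*(-1/128245) + 169*(1/135296) = -430962/128245 + 169/135296 = -58285761347/17351035520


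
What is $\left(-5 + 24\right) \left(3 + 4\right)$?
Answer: $133$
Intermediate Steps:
$\left(-5 + 24\right) \left(3 + 4\right) = 19 \cdot 7 = 133$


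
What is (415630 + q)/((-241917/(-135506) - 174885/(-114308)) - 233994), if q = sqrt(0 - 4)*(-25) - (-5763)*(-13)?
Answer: -2638707862915964/1812189978448833 + 387235496200*I/1812189978448833 ≈ -1.4561 + 0.00021368*I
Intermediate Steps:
q = -74919 - 50*I (q = sqrt(-4)*(-25) - 339*221 = (2*I)*(-25) - 74919 = -50*I - 74919 = -74919 - 50*I ≈ -74919.0 - 50.0*I)
(415630 + q)/((-241917/(-135506) - 174885/(-114308)) - 233994) = (415630 + (-74919 - 50*I))/((-241917/(-135506) - 174885/(-114308)) - 233994) = (340711 - 50*I)/((-241917*(-1/135506) - 174885*(-1/114308)) - 233994) = (340711 - 50*I)/((241917/135506 + 174885/114308) - 233994) = (340711 - 50*I)/(25675507623/7744709924 - 233994) = (340711 - 50*I)/(-1812189978448833/7744709924) = (340711 - 50*I)*(-7744709924/1812189978448833) = -2638707862915964/1812189978448833 + 387235496200*I/1812189978448833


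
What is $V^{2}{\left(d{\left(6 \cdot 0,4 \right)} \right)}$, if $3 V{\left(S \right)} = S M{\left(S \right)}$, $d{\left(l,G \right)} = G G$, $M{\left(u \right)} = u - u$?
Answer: $0$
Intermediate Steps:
$M{\left(u \right)} = 0$
$d{\left(l,G \right)} = G^{2}$
$V{\left(S \right)} = 0$ ($V{\left(S \right)} = \frac{S 0}{3} = \frac{1}{3} \cdot 0 = 0$)
$V^{2}{\left(d{\left(6 \cdot 0,4 \right)} \right)} = 0^{2} = 0$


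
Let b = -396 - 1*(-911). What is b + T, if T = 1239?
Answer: 1754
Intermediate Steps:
b = 515 (b = -396 + 911 = 515)
b + T = 515 + 1239 = 1754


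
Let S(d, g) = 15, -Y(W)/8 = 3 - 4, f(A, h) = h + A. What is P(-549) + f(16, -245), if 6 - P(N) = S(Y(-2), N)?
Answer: -238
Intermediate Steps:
f(A, h) = A + h
Y(W) = 8 (Y(W) = -8*(3 - 4) = -8*(-1) = 8)
P(N) = -9 (P(N) = 6 - 1*15 = 6 - 15 = -9)
P(-549) + f(16, -245) = -9 + (16 - 245) = -9 - 229 = -238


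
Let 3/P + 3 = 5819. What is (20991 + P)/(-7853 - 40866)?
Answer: -122083659/283349704 ≈ -0.43086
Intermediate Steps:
P = 3/5816 (P = 3/(-3 + 5819) = 3/5816 ≈ 0.00051582)
(20991 + P)/(-7853 - 40866) = (20991 + 3/5816)/(-7853 - 40866) = (122083659/5816)/(-48719) = (122083659/5816)*(-1/48719) = -122083659/283349704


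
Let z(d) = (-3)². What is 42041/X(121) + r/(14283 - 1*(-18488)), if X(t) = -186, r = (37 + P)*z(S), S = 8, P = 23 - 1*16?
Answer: -1377651955/6095406 ≈ -226.01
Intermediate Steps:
P = 7 (P = 23 - 16 = 7)
z(d) = 9
r = 396 (r = (37 + 7)*9 = 44*9 = 396)
42041/X(121) + r/(14283 - 1*(-18488)) = 42041/(-186) + 396/(14283 - 1*(-18488)) = 42041*(-1/186) + 396/(14283 + 18488) = -42041/186 + 396/32771 = -1377651955/6095406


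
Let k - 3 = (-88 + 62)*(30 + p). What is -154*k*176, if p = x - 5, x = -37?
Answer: -8537760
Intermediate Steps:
p = -42 (p = -37 - 5 = -42)
k = 315 (k = 3 + (-88 + 62)*(30 - 42) = 3 - 26*(-12) = 3 + 312 = 315)
-154*k*176 = -154*315*176 = -48510*176 = -8537760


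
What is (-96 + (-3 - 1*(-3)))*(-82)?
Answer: 7872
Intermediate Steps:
(-96 + (-3 - 1*(-3)))*(-82) = (-96 + (-3 + 3))*(-82) = (-96 + 0)*(-82) = -96*(-82) = 7872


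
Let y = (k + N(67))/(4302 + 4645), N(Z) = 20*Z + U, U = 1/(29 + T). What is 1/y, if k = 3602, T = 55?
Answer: 751548/415129 ≈ 1.8104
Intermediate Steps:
U = 1/84 (U = 1/(29 + 55) = 1/84 ≈ 0.011905)
N(Z) = 1/84 + 20*Z (N(Z) = 20*Z + 1/84 = 1/84 + 20*Z)
y = 415129/751548 (y = (3602 + (1/84 + 20*67))/(4302 + 4645) = (3602 + (1/84 + 1340))/8947 = (3602 + 112561/84)*(1/8947) = (415129/84)*(1/8947) = 415129/751548 ≈ 0.55237)
1/y = 1/(415129/751548) = 751548/415129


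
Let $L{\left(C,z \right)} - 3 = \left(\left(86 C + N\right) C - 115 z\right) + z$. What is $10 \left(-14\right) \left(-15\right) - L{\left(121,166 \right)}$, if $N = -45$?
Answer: $-1232660$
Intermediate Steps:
$L{\left(C,z \right)} = 3 - 114 z + C \left(-45 + 86 C\right)$ ($L{\left(C,z \right)} = 3 + \left(\left(\left(86 C - 45\right) C - 115 z\right) + z\right) = 3 + \left(\left(\left(-45 + 86 C\right) C - 115 z\right) + z\right) = 3 + \left(\left(C \left(-45 + 86 C\right) - 115 z\right) + z\right) = 3 + \left(\left(- 115 z + C \left(-45 + 86 C\right)\right) + z\right) = 3 + \left(- 114 z + C \left(-45 + 86 C\right)\right) = 3 - 114 z + C \left(-45 + 86 C\right)$)
$10 \left(-14\right) \left(-15\right) - L{\left(121,166 \right)} = 10 \left(-14\right) \left(-15\right) - \left(3 - 18924 - 5445 + 86 \cdot 121^{2}\right) = \left(-140\right) \left(-15\right) - \left(3 - 18924 - 5445 + 86 \cdot 14641\right) = 2100 - \left(3 - 18924 - 5445 + 1259126\right) = 2100 - 1234760 = -1232660$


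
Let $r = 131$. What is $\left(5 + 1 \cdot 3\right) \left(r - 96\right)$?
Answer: $280$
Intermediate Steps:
$\left(5 + 1 \cdot 3\right) \left(r - 96\right) = \left(5 + 1 \cdot 3\right) \left(131 - 96\right) = \left(5 + 3\right) 35 = 8 \cdot 35 = 280$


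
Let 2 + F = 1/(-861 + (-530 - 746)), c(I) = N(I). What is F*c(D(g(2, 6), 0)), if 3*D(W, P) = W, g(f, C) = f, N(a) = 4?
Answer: -17100/2137 ≈ -8.0019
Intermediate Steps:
D(W, P) = W/3
c(I) = 4
F = -4275/2137 (F = -2 + 1/(-861 + (-530 - 746)) = -2 + 1/(-861 - 1276) = -2 + 1/(-2137) = -2 - 1/2137 = -4275/2137 ≈ -2.0005)
F*c(D(g(2, 6), 0)) = -4275/2137*4 = -17100/2137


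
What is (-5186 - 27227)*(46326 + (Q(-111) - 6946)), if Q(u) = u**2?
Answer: -1675784513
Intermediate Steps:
(-5186 - 27227)*(46326 + (Q(-111) - 6946)) = (-5186 - 27227)*(46326 + ((-111)**2 - 6946)) = -32413*(46326 + (12321 - 6946)) = -32413*(46326 + 5375) = -32413*51701 = -1675784513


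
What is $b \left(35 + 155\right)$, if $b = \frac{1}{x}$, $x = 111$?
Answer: $\frac{190}{111} \approx 1.7117$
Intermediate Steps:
$b = \frac{1}{111} \approx 0.009009$
$b \left(35 + 155\right) = \frac{35 + 155}{111} = \frac{1}{111} \cdot 190 = \frac{190}{111}$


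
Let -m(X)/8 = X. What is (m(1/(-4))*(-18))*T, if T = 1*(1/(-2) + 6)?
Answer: -198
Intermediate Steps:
m(X) = -8*X
T = 11/2 (T = 1*(-½ + 6) = 1*(11/2) = 11/2 ≈ 5.5000)
(m(1/(-4))*(-18))*T = (-8/(-4)*(-18))*(11/2) = (-8*(-¼)*(-18))*(11/2) = (2*(-18))*(11/2) = -36*11/2 = -198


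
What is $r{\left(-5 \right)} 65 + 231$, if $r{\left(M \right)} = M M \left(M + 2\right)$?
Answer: $-4644$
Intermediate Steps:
$r{\left(M \right)} = M^{2} \left(2 + M\right)$
$r{\left(-5 \right)} 65 + 231 = \left(-5\right)^{2} \left(2 - 5\right) 65 + 231 = 25 \left(-3\right) 65 + 231 = \left(-75\right) 65 + 231 = -4875 + 231 = -4644$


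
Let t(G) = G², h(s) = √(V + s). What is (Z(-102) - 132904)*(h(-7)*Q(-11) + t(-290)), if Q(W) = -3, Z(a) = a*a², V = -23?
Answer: -100424819200 + 3582336*I*√30 ≈ -1.0042e+11 + 1.9621e+7*I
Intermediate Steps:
h(s) = √(-23 + s)
Z(a) = a³
(Z(-102) - 132904)*(h(-7)*Q(-11) + t(-290)) = ((-102)³ - 132904)*(√(-23 - 7)*(-3) + (-290)²) = (-1061208 - 132904)*(√(-30)*(-3) + 84100) = -1194112*((I*√30)*(-3) + 84100) = -1194112*(-3*I*√30 + 84100) = -1194112*(84100 - 3*I*√30) = -100424819200 + 3582336*I*√30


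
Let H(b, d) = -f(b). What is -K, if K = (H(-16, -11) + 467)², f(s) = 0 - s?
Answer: -203401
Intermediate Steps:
f(s) = -s
H(b, d) = b (H(b, d) = -(-1)*b = b)
K = 203401 (K = (-16 + 467)² = 451² = 203401)
-K = -1*203401 = -203401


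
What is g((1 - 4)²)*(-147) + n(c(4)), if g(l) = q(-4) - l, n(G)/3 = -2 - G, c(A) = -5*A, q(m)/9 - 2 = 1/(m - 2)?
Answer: -2097/2 ≈ -1048.5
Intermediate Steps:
q(m) = 18 + 9/(-2 + m) (q(m) = 18 + 9/(m - 2) = 18 + 9/(-2 + m))
n(G) = -6 - 3*G (n(G) = 3*(-2 - G) = -6 - 3*G)
g(l) = 33/2 - l (g(l) = 9*(-3 + 2*(-4))/(-2 - 4) - l = 9*(-3 - 8)/(-6) - l = 9*(-⅙)*(-11) - l = 33/2 - l)
g((1 - 4)²)*(-147) + n(c(4)) = (33/2 - (1 - 4)²)*(-147) + (-6 - (-15)*4) = (33/2 - 1*(-3)²)*(-147) + (-6 - 3*(-20)) = (33/2 - 1*9)*(-147) + (-6 + 60) = (33/2 - 9)*(-147) + 54 = (15/2)*(-147) + 54 = -2205/2 + 54 = -2097/2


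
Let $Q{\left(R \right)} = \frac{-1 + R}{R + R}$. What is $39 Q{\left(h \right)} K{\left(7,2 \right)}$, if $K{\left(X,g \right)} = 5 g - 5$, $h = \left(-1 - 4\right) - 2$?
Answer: $\frac{780}{7} \approx 111.43$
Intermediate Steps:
$h = -7$ ($h = -5 - 2 = -7$)
$Q{\left(R \right)} = \frac{-1 + R}{2 R}$
$K{\left(X,g \right)} = -5 + 5 g$
$39 Q{\left(h \right)} K{\left(7,2 \right)} = 39 \frac{-1 - 7}{2 \left(-7\right)} \left(-5 + 5 \cdot 2\right) = 39 \cdot \frac{1}{2} \left(- \frac{1}{7}\right) \left(-8\right) \left(-5 + 10\right) = 39 \cdot \frac{4}{7} \cdot 5 = \frac{156}{7} \cdot 5 = \frac{780}{7}$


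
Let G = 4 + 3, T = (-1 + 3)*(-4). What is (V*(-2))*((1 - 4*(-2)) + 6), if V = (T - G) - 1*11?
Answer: 780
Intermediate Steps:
T = -8 (T = 2*(-4) = -8)
G = 7
V = -26 (V = (-8 - 1*7) - 1*11 = (-8 - 7) - 11 = -15 - 11 = -26)
(V*(-2))*((1 - 4*(-2)) + 6) = (-26*(-2))*((1 - 4*(-2)) + 6) = 52*((1 + 8) + 6) = 52*(9 + 6) = 52*15 = 780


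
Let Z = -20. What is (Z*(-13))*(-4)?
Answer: -1040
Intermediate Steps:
(Z*(-13))*(-4) = -20*(-13)*(-4) = 260*(-4) = -1040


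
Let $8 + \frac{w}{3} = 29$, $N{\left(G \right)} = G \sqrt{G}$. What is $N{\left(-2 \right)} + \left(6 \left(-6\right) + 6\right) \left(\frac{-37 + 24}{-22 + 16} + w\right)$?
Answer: $-1955 - 2 i \sqrt{2} \approx -1955.0 - 2.8284 i$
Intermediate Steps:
$N{\left(G \right)} = G^{\frac{3}{2}}$
$w = 63$ ($w = -24 + 3 \cdot 29 = -24 + 87 = 63$)
$N{\left(-2 \right)} + \left(6 \left(-6\right) + 6\right) \left(\frac{-37 + 24}{-22 + 16} + w\right) = \left(-2\right)^{\frac{3}{2}} + \left(6 \left(-6\right) + 6\right) \left(\frac{-37 + 24}{-22 + 16} + 63\right) = - 2 i \sqrt{2} + \left(-36 + 6\right) \left(- \frac{13}{-6} + 63\right) = - 2 i \sqrt{2} - 30 \left(\left(-13\right) \left(- \frac{1}{6}\right) + 63\right) = - 2 i \sqrt{2} - 30 \left(\frac{13}{6} + 63\right) = - 2 i \sqrt{2} - 1955 = -1955 - 2 i \sqrt{2}$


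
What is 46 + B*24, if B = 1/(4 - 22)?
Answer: 134/3 ≈ 44.667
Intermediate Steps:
B = -1/18 (B = 1/(-18) = -1/18 ≈ -0.055556)
46 + B*24 = 46 - 1/18*24 = 46 - 4/3 = 134/3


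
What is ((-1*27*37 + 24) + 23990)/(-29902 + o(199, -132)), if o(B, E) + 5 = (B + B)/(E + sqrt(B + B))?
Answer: -5860184225385/7615842362291 + 4579985*sqrt(398)/7615842362291 ≈ -0.76946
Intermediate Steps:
o(B, E) = -5 + 2*B/(E + sqrt(2)*sqrt(B)) (o(B, E) = -5 + (B + B)/(E + sqrt(B + B)) = -5 + (2*B)/(E + sqrt(2*B)) = -5 + (2*B)/(E + sqrt(2)*sqrt(B)) = -5 + 2*B/(E + sqrt(2)*sqrt(B)))
((-1*27*37 + 24) + 23990)/(-29902 + o(199, -132)) = ((-1*27*37 + 24) + 23990)/(-29902 + (-5*(-132) + 2*199 - 5*sqrt(2)*sqrt(199))/(-132 + sqrt(2)*sqrt(199))) = ((-27*37 + 24) + 23990)/(-29902 + (660 + 398 - 5*sqrt(398))/(-132 + sqrt(398))) = ((-999 + 24) + 23990)/(-29902 + (1058 - 5*sqrt(398))/(-132 + sqrt(398))) = (-975 + 23990)/(-29902 + (1058 - 5*sqrt(398))/(-132 + sqrt(398))) = 23015/(-29902 + (1058 - 5*sqrt(398))/(-132 + sqrt(398)))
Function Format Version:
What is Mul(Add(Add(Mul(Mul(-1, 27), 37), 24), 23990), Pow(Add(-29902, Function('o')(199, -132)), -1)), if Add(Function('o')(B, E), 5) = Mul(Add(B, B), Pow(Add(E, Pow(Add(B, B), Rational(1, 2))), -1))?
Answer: Add(Rational(-5860184225385, 7615842362291), Mul(Rational(4579985, 7615842362291), Pow(398, Rational(1, 2)))) ≈ -0.76946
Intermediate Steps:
Function('o')(B, E) = Add(-5, Mul(2, B, Pow(Add(E, Mul(Pow(2, Rational(1, 2)), Pow(B, Rational(1, 2)))), -1))) (Function('o')(B, E) = Add(-5, Mul(Add(B, B), Pow(Add(E, Pow(Add(B, B), Rational(1, 2))), -1))) = Add(-5, Mul(Mul(2, B), Pow(Add(E, Pow(Mul(2, B), Rational(1, 2))), -1))) = Add(-5, Mul(Mul(2, B), Pow(Add(E, Mul(Pow(2, Rational(1, 2)), Pow(B, Rational(1, 2)))), -1))) = Add(-5, Mul(2, B, Pow(Add(E, Mul(Pow(2, Rational(1, 2)), Pow(B, Rational(1, 2)))), -1))))
Mul(Add(Add(Mul(Mul(-1, 27), 37), 24), 23990), Pow(Add(-29902, Function('o')(199, -132)), -1)) = Mul(Add(Add(Mul(Mul(-1, 27), 37), 24), 23990), Pow(Add(-29902, Mul(Pow(Add(-132, Mul(Pow(2, Rational(1, 2)), Pow(199, Rational(1, 2)))), -1), Add(Mul(-5, -132), Mul(2, 199), Mul(-5, Pow(2, Rational(1, 2)), Pow(199, Rational(1, 2)))))), -1)) = Mul(Add(Add(Mul(-27, 37), 24), 23990), Pow(Add(-29902, Mul(Pow(Add(-132, Pow(398, Rational(1, 2))), -1), Add(660, 398, Mul(-5, Pow(398, Rational(1, 2)))))), -1)) = Mul(Add(Add(-999, 24), 23990), Pow(Add(-29902, Mul(Pow(Add(-132, Pow(398, Rational(1, 2))), -1), Add(1058, Mul(-5, Pow(398, Rational(1, 2)))))), -1)) = Mul(Add(-975, 23990), Pow(Add(-29902, Mul(Pow(Add(-132, Pow(398, Rational(1, 2))), -1), Add(1058, Mul(-5, Pow(398, Rational(1, 2)))))), -1)) = Mul(23015, Pow(Add(-29902, Mul(Pow(Add(-132, Pow(398, Rational(1, 2))), -1), Add(1058, Mul(-5, Pow(398, Rational(1, 2)))))), -1))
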